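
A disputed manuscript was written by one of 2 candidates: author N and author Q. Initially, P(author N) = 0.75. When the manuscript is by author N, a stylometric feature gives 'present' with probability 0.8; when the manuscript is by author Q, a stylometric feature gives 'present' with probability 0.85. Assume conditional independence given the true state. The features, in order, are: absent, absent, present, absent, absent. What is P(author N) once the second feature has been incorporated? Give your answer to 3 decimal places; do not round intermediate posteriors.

0.842

After 'absent': P(author N) = 0.2·0.7500 / (0.2·0.7500 + 0.15·0.2500) ≈ 0.8000
After 'absent': P(author N) = 0.2·0.8000 / (0.2·0.8000 + 0.15·0.2000) ≈ 0.8421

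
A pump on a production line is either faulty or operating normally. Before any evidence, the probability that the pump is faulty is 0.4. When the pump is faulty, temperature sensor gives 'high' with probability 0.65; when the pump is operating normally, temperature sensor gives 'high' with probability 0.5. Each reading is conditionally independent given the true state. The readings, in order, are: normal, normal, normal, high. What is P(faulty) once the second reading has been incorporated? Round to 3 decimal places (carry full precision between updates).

0.246

After 'normal': P(faulty) = 0.35·0.4000 / (0.35·0.4000 + 0.5·0.6000) ≈ 0.3182
After 'normal': P(faulty) = 0.35·0.3182 / (0.35·0.3182 + 0.5·0.6818) ≈ 0.2462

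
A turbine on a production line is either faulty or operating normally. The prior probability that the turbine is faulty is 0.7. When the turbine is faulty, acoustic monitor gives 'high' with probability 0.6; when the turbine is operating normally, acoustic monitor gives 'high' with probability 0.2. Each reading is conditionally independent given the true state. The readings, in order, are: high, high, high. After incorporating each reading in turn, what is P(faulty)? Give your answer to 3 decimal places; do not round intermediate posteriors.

After 'high': P(faulty) = 0.6·0.7000 / (0.6·0.7000 + 0.2·0.3000) ≈ 0.8750
After 'high': P(faulty) = 0.6·0.8750 / (0.6·0.8750 + 0.2·0.1250) ≈ 0.9545
After 'high': P(faulty) = 0.6·0.9545 / (0.6·0.9545 + 0.2·0.0455) ≈ 0.9844

0.984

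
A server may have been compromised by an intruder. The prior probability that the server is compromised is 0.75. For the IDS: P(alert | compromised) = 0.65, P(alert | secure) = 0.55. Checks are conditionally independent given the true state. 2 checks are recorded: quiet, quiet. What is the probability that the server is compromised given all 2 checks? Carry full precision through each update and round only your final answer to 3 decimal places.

After 'quiet': P(compromised) = 0.35·0.7500 / (0.35·0.7500 + 0.45·0.2500) ≈ 0.7000
After 'quiet': P(compromised) = 0.35·0.7000 / (0.35·0.7000 + 0.45·0.3000) ≈ 0.6447

0.645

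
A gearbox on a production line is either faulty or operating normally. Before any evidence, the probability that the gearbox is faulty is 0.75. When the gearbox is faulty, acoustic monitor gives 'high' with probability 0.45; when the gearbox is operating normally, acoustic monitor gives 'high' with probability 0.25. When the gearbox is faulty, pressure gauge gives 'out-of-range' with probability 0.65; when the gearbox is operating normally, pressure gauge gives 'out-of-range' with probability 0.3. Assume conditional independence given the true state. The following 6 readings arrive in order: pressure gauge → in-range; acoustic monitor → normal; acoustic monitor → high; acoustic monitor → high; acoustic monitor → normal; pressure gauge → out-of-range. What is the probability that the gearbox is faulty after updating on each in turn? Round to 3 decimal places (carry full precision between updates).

Apply Bayes' rule sequentially, carrying P(faulty) forward.
After pressure gauge='in-range': P(faulty) = 0.35·0.7500 / (0.35·0.7500 + 0.7·0.2500) ≈ 0.6000
After acoustic monitor='normal': P(faulty) = 0.55·0.6000 / (0.55·0.6000 + 0.75·0.4000) ≈ 0.5238
After acoustic monitor='high': P(faulty) = 0.45·0.5238 / (0.45·0.5238 + 0.25·0.4762) ≈ 0.6644
After acoustic monitor='high': P(faulty) = 0.45·0.6644 / (0.45·0.6644 + 0.25·0.3356) ≈ 0.7809
After acoustic monitor='normal': P(faulty) = 0.55·0.7809 / (0.55·0.7809 + 0.75·0.2191) ≈ 0.7233
After pressure gauge='out-of-range': P(faulty) = 0.65·0.7233 / (0.65·0.7233 + 0.3·0.2767) ≈ 0.8499

0.850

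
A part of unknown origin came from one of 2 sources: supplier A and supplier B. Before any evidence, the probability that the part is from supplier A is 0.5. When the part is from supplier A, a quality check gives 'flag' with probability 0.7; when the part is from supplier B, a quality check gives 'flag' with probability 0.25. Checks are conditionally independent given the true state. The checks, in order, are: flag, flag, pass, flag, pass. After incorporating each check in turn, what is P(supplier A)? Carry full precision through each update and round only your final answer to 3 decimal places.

After 'flag': P(supplier A) = 0.7·0.5000 / (0.7·0.5000 + 0.25·0.5000) ≈ 0.7368
After 'flag': P(supplier A) = 0.7·0.7368 / (0.7·0.7368 + 0.25·0.2632) ≈ 0.8869
After 'pass': P(supplier A) = 0.3·0.8869 / (0.3·0.8869 + 0.75·0.1131) ≈ 0.7582
After 'flag': P(supplier A) = 0.7·0.7582 / (0.7·0.7582 + 0.25·0.2418) ≈ 0.8978
After 'pass': P(supplier A) = 0.3·0.8978 / (0.3·0.8978 + 0.75·0.1022) ≈ 0.7784

0.778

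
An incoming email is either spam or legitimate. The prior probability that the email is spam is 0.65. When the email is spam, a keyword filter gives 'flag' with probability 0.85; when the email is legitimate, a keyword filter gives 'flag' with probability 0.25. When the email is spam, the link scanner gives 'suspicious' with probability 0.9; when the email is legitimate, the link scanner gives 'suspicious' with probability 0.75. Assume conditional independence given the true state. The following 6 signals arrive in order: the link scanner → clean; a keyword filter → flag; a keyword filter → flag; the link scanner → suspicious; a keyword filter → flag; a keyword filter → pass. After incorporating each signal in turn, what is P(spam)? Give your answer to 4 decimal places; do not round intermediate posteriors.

Apply Bayes' rule sequentially, carrying P(spam) forward.
After the link scanner='clean': P(spam) = 0.1·0.6500 / (0.1·0.6500 + 0.25·0.3500) ≈ 0.4262
After a keyword filter='flag': P(spam) = 0.85·0.4262 / (0.85·0.4262 + 0.25·0.5738) ≈ 0.7164
After a keyword filter='flag': P(spam) = 0.85·0.7164 / (0.85·0.7164 + 0.25·0.2836) ≈ 0.8957
After the link scanner='suspicious': P(spam) = 0.9·0.8957 / (0.9·0.8957 + 0.75·0.1043) ≈ 0.9115
After a keyword filter='flag': P(spam) = 0.85·0.9115 / (0.85·0.9115 + 0.25·0.0885) ≈ 0.9723
After a keyword filter='pass': P(spam) = 0.15·0.9723 / (0.15·0.9723 + 0.75·0.0277) ≈ 0.8751

0.8751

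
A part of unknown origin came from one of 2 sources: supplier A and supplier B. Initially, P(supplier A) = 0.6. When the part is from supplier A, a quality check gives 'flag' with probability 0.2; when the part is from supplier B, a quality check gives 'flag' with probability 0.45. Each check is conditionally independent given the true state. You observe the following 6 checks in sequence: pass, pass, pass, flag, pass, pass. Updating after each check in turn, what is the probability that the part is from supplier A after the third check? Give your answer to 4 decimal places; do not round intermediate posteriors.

0.8219

Each posterior becomes the prior for the next update.
After 'pass': P(supplier A) = 0.8·0.6000 / (0.8·0.6000 + 0.55·0.4000) ≈ 0.6857
After 'pass': P(supplier A) = 0.8·0.6857 / (0.8·0.6857 + 0.55·0.3143) ≈ 0.7604
After 'pass': P(supplier A) = 0.8·0.7604 / (0.8·0.7604 + 0.55·0.2396) ≈ 0.8219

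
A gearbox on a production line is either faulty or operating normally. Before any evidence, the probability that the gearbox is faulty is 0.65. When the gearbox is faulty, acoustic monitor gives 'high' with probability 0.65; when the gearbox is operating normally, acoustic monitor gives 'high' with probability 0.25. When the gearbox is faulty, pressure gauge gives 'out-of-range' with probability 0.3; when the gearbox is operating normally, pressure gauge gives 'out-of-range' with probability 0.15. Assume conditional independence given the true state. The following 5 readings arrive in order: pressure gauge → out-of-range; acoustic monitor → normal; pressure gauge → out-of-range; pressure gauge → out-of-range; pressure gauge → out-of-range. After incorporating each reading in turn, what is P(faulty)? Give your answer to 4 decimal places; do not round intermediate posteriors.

0.9327

After pressure gauge='out-of-range': P(faulty) = 0.3·0.6500 / (0.3·0.6500 + 0.15·0.3500) ≈ 0.7879
After acoustic monitor='normal': P(faulty) = 0.35·0.7879 / (0.35·0.7879 + 0.75·0.2121) ≈ 0.6341
After pressure gauge='out-of-range': P(faulty) = 0.3·0.6341 / (0.3·0.6341 + 0.15·0.3659) ≈ 0.7761
After pressure gauge='out-of-range': P(faulty) = 0.3·0.7761 / (0.3·0.7761 + 0.15·0.2239) ≈ 0.8739
After pressure gauge='out-of-range': P(faulty) = 0.3·0.8739 / (0.3·0.8739 + 0.15·0.1261) ≈ 0.9327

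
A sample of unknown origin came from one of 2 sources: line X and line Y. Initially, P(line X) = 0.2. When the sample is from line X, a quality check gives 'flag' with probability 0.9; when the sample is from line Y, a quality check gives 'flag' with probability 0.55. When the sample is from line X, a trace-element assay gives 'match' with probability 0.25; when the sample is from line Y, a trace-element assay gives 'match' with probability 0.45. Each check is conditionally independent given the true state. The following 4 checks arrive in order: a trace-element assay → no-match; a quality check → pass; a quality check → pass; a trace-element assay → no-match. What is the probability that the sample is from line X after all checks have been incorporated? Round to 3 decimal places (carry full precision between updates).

0.022

After a trace-element assay='no-match': P(line X) = 0.75·0.2000 / (0.75·0.2000 + 0.55·0.8000) ≈ 0.2542
After a quality check='pass': P(line X) = 0.1·0.2542 / (0.1·0.2542 + 0.45·0.7458) ≈ 0.0704
After a quality check='pass': P(line X) = 0.1·0.0704 / (0.1·0.0704 + 0.45·0.9296) ≈ 0.0166
After a trace-element assay='no-match': P(line X) = 0.75·0.0166 / (0.75·0.0166 + 0.55·0.9834) ≈ 0.0224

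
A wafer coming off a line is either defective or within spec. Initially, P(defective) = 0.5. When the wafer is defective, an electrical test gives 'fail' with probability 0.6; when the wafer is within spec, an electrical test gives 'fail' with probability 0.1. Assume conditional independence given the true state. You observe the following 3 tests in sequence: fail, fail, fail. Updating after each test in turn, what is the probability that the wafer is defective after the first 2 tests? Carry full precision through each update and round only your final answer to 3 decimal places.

0.973

Each posterior becomes the prior for the next update.
After 'fail': P(defective) = 0.6·0.5000 / (0.6·0.5000 + 0.1·0.5000) ≈ 0.8571
After 'fail': P(defective) = 0.6·0.8571 / (0.6·0.8571 + 0.1·0.1429) ≈ 0.9730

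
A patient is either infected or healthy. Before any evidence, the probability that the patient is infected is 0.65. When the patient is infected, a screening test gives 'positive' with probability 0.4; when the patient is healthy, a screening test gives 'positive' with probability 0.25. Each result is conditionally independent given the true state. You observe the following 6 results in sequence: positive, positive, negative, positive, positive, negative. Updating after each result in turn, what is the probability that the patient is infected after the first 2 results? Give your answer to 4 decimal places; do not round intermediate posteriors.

Each posterior becomes the prior for the next update.
After 'positive': P(infected) = 0.4·0.6500 / (0.4·0.6500 + 0.25·0.3500) ≈ 0.7482
After 'positive': P(infected) = 0.4·0.7482 / (0.4·0.7482 + 0.25·0.2518) ≈ 0.8262

0.8262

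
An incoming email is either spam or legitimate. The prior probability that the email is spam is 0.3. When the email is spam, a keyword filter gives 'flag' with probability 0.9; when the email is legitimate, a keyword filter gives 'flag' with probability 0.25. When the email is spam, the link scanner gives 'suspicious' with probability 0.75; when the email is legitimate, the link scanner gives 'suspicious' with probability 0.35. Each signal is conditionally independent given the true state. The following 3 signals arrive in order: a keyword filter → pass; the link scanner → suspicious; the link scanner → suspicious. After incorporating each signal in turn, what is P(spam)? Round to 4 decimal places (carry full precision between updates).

After a keyword filter='pass': P(spam) = 0.1·0.3000 / (0.1·0.3000 + 0.75·0.7000) ≈ 0.0541
After the link scanner='suspicious': P(spam) = 0.75·0.0541 / (0.75·0.0541 + 0.35·0.9459) ≈ 0.1091
After the link scanner='suspicious': P(spam) = 0.75·0.1091 / (0.75·0.1091 + 0.35·0.8909) ≈ 0.2079

0.2079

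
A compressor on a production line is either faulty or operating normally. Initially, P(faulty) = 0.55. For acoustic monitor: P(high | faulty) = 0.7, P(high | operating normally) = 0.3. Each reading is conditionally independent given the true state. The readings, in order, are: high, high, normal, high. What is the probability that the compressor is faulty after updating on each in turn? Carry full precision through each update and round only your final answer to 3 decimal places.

0.869

After 'high': P(faulty) = 0.7·0.5500 / (0.7·0.5500 + 0.3·0.4500) ≈ 0.7404
After 'high': P(faulty) = 0.7·0.7404 / (0.7·0.7404 + 0.3·0.2596) ≈ 0.8694
After 'normal': P(faulty) = 0.3·0.8694 / (0.3·0.8694 + 0.7·0.1306) ≈ 0.7404
After 'high': P(faulty) = 0.7·0.7404 / (0.7·0.7404 + 0.3·0.2596) ≈ 0.8694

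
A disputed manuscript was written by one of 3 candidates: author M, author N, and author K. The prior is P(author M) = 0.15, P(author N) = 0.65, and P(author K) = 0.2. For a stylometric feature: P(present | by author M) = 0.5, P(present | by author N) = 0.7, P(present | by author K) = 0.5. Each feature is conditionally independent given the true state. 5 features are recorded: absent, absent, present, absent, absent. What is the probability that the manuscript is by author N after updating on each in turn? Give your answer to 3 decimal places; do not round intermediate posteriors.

0.252

After 'absent': normaliser = 0.5·0.1500 + 0.3·0.6500 + 0.5·0.2000; P(author M) ≈ 0.2027, P(author N) ≈ 0.5270, P(author K) ≈ 0.2703
After 'absent': normaliser = 0.5·0.2027 + 0.3·0.5270 + 0.5·0.2703; P(author M) ≈ 0.2568, P(author N) ≈ 0.4007, P(author K) ≈ 0.3425
After 'present': normaliser = 0.5·0.2568 + 0.7·0.4007 + 0.5·0.3425; P(author M) ≈ 0.2214, P(author N) ≈ 0.4835, P(author K) ≈ 0.2952
After 'absent': normaliser = 0.5·0.2214 + 0.3·0.4835 + 0.5·0.2952; P(author M) ≈ 0.2744, P(author N) ≈ 0.3596, P(author K) ≈ 0.3659
After 'absent': normaliser = 0.5·0.2744 + 0.3·0.3596 + 0.5·0.3659; P(author M) ≈ 0.3206, P(author N) ≈ 0.2520, P(author K) ≈ 0.4274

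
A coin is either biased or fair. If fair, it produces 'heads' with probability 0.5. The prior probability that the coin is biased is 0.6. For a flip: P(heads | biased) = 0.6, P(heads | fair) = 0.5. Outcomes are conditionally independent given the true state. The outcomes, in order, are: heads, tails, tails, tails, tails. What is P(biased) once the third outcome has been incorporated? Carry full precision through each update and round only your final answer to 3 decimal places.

After 'heads': P(biased) = 0.6·0.6000 / (0.6·0.6000 + 0.5·0.4000) ≈ 0.6429
After 'tails': P(biased) = 0.4·0.6429 / (0.4·0.6429 + 0.5·0.3571) ≈ 0.5902
After 'tails': P(biased) = 0.4·0.5902 / (0.4·0.5902 + 0.5·0.4098) ≈ 0.5353

0.535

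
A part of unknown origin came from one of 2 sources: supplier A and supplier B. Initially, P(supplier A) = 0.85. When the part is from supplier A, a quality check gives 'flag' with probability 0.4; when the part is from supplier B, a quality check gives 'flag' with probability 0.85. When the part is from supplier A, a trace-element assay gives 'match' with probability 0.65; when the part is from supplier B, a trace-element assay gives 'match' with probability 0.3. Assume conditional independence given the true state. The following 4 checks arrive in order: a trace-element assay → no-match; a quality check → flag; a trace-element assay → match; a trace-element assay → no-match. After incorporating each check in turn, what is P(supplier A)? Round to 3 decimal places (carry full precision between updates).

0.591

After a trace-element assay='no-match': P(supplier A) = 0.35·0.8500 / (0.35·0.8500 + 0.7·0.1500) ≈ 0.7391
After a quality check='flag': P(supplier A) = 0.4·0.7391 / (0.4·0.7391 + 0.85·0.2609) ≈ 0.5714
After a trace-element assay='match': P(supplier A) = 0.65·0.5714 / (0.65·0.5714 + 0.3·0.4286) ≈ 0.7429
After a trace-element assay='no-match': P(supplier A) = 0.35·0.7429 / (0.35·0.7429 + 0.7·0.2571) ≈ 0.5909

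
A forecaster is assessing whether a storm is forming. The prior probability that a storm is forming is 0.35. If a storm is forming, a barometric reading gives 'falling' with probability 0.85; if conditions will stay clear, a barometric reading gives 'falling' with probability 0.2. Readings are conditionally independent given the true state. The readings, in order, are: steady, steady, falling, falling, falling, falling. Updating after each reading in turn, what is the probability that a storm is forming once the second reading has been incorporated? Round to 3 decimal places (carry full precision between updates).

0.019

After 'steady': P(storm) = 0.15·0.3500 / (0.15·0.3500 + 0.8·0.6500) ≈ 0.0917
After 'steady': P(storm) = 0.15·0.0917 / (0.15·0.0917 + 0.8·0.9083) ≈ 0.0186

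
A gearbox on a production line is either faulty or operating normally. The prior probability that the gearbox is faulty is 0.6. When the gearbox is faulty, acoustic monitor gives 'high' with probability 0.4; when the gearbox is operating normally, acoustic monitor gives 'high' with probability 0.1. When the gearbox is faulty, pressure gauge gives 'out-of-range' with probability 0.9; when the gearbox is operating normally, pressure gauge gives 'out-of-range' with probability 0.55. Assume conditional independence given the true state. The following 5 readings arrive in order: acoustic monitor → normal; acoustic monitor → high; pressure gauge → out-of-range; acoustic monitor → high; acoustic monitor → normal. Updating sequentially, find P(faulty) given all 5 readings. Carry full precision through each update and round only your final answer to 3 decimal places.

0.946

After acoustic monitor='normal': P(faulty) = 0.6·0.6000 / (0.6·0.6000 + 0.9·0.4000) ≈ 0.5000
After acoustic monitor='high': P(faulty) = 0.4·0.5000 / (0.4·0.5000 + 0.1·0.5000) ≈ 0.8000
After pressure gauge='out-of-range': P(faulty) = 0.9·0.8000 / (0.9·0.8000 + 0.55·0.2000) ≈ 0.8675
After acoustic monitor='high': P(faulty) = 0.4·0.8675 / (0.4·0.8675 + 0.1·0.1325) ≈ 0.9632
After acoustic monitor='normal': P(faulty) = 0.6·0.9632 / (0.6·0.9632 + 0.9·0.0368) ≈ 0.9458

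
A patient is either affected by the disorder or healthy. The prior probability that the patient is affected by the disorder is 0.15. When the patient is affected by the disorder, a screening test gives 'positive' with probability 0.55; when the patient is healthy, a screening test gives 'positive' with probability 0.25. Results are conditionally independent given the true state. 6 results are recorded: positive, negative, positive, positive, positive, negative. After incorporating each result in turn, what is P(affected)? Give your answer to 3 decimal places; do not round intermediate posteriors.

0.598

Apply Bayes' rule sequentially, carrying P(affected) forward.
After 'positive': P(affected) = 0.55·0.1500 / (0.55·0.1500 + 0.25·0.8500) ≈ 0.2797
After 'negative': P(affected) = 0.45·0.2797 / (0.45·0.2797 + 0.75·0.7203) ≈ 0.1889
After 'positive': P(affected) = 0.55·0.1889 / (0.55·0.1889 + 0.25·0.8111) ≈ 0.3388
After 'positive': P(affected) = 0.55·0.3388 / (0.55·0.3388 + 0.25·0.6612) ≈ 0.5300
After 'positive': P(affected) = 0.55·0.5300 / (0.55·0.5300 + 0.25·0.4700) ≈ 0.7127
After 'negative': P(affected) = 0.45·0.7127 / (0.45·0.7127 + 0.75·0.2873) ≈ 0.5981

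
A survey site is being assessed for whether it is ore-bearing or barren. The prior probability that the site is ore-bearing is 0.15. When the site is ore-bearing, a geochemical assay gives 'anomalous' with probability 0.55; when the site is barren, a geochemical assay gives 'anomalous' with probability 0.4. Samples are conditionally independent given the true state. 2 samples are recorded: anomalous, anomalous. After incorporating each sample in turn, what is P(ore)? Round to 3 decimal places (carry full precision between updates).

0.250

After 'anomalous': P(ore) = 0.55·0.1500 / (0.55·0.1500 + 0.4·0.8500) ≈ 0.1953
After 'anomalous': P(ore) = 0.55·0.1953 / (0.55·0.1953 + 0.4·0.8047) ≈ 0.2502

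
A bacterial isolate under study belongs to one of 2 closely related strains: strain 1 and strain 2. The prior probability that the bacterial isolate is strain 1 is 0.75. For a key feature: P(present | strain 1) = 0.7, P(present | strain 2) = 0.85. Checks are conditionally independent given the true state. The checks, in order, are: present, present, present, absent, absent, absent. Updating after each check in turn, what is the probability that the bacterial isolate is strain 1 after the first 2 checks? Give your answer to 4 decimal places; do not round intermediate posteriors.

0.6705

After 'present': P(strain 1) = 0.7·0.7500 / (0.7·0.7500 + 0.85·0.2500) ≈ 0.7119
After 'present': P(strain 1) = 0.7·0.7119 / (0.7·0.7119 + 0.85·0.2881) ≈ 0.6705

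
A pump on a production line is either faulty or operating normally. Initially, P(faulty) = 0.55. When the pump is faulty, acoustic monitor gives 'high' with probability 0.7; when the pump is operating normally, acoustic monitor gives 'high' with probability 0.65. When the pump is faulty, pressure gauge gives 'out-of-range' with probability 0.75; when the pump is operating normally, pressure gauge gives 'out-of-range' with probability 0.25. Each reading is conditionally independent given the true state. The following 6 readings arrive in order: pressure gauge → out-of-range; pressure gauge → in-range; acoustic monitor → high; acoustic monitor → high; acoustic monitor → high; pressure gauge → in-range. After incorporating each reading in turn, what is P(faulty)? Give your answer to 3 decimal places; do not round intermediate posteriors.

Each posterior becomes the prior for the next update.
After pressure gauge='out-of-range': P(faulty) = 0.75·0.5500 / (0.75·0.5500 + 0.25·0.4500) ≈ 0.7857
After pressure gauge='in-range': P(faulty) = 0.25·0.7857 / (0.25·0.7857 + 0.75·0.2143) ≈ 0.5500
After acoustic monitor='high': P(faulty) = 0.7·0.5500 / (0.7·0.5500 + 0.65·0.4500) ≈ 0.5683
After acoustic monitor='high': P(faulty) = 0.7·0.5683 / (0.7·0.5683 + 0.65·0.4317) ≈ 0.5863
After acoustic monitor='high': P(faulty) = 0.7·0.5863 / (0.7·0.5863 + 0.65·0.4137) ≈ 0.6042
After pressure gauge='in-range': P(faulty) = 0.25·0.6042 / (0.25·0.6042 + 0.75·0.3958) ≈ 0.3372

0.337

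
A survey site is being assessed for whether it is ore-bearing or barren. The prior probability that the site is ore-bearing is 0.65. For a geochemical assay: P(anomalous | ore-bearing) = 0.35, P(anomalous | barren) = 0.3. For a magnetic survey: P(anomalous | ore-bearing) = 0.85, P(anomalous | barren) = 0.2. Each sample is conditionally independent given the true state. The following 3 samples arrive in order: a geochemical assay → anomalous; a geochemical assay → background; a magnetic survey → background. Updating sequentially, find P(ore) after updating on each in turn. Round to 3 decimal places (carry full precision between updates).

After a geochemical assay='anomalous': P(ore) = 0.35·0.6500 / (0.35·0.6500 + 0.3·0.3500) ≈ 0.6842
After a geochemical assay='background': P(ore) = 0.65·0.6842 / (0.65·0.6842 + 0.7·0.3158) ≈ 0.6680
After a magnetic survey='background': P(ore) = 0.15·0.6680 / (0.15·0.6680 + 0.8·0.3320) ≈ 0.2739

0.274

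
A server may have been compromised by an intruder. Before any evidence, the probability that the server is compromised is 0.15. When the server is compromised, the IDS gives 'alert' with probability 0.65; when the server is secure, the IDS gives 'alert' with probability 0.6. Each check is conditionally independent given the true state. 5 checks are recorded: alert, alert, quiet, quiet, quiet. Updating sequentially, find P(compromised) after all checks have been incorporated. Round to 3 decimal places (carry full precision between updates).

After 'alert': P(compromised) = 0.65·0.1500 / (0.65·0.1500 + 0.6·0.8500) ≈ 0.1605
After 'alert': P(compromised) = 0.65·0.1605 / (0.65·0.1605 + 0.6·0.8395) ≈ 0.1716
After 'quiet': P(compromised) = 0.35·0.1716 / (0.35·0.1716 + 0.4·0.8284) ≈ 0.1534
After 'quiet': P(compromised) = 0.35·0.1534 / (0.35·0.1534 + 0.4·0.8466) ≈ 0.1369
After 'quiet': P(compromised) = 0.35·0.1369 / (0.35·0.1369 + 0.4·0.8631) ≈ 0.1218

0.122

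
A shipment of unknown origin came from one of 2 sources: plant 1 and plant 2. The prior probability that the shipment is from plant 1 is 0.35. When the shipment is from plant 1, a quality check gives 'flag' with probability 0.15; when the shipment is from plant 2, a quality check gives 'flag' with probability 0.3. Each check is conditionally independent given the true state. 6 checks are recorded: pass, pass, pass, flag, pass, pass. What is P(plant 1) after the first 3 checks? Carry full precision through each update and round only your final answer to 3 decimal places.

0.491

Apply Bayes' rule sequentially, carrying P(plant 1) forward.
After 'pass': P(plant 1) = 0.85·0.3500 / (0.85·0.3500 + 0.7·0.6500) ≈ 0.3953
After 'pass': P(plant 1) = 0.85·0.3953 / (0.85·0.3953 + 0.7·0.6047) ≈ 0.4426
After 'pass': P(plant 1) = 0.85·0.4426 / (0.85·0.4426 + 0.7·0.5574) ≈ 0.4909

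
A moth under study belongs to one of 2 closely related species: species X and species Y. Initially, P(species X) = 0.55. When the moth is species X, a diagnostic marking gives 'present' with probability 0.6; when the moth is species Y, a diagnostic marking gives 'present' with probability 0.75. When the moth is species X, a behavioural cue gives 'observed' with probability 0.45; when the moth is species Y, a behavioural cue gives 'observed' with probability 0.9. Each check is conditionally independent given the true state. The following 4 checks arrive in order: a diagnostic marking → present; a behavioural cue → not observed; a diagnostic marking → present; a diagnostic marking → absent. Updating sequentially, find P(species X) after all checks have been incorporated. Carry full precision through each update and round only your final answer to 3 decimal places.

0.873

After a diagnostic marking='present': P(species X) = 0.6·0.5500 / (0.6·0.5500 + 0.75·0.4500) ≈ 0.4944
After a behavioural cue='not observed': P(species X) = 0.55·0.4944 / (0.55·0.4944 + 0.1·0.5056) ≈ 0.8432
After a diagnostic marking='present': P(species X) = 0.6·0.8432 / (0.6·0.8432 + 0.75·0.1568) ≈ 0.8114
After a diagnostic marking='absent': P(species X) = 0.4·0.8114 / (0.4·0.8114 + 0.25·0.1886) ≈ 0.8732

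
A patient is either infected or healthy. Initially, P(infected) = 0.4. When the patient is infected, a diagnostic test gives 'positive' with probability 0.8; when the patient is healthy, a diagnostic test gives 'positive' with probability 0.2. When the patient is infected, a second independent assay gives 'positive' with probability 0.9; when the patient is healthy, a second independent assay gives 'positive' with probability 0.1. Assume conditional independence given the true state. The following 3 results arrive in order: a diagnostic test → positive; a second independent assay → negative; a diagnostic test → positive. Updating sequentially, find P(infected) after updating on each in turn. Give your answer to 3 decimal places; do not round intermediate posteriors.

After a diagnostic test='positive': P(infected) = 0.8·0.4000 / (0.8·0.4000 + 0.2·0.6000) ≈ 0.7273
After a second independent assay='negative': P(infected) = 0.1·0.7273 / (0.1·0.7273 + 0.9·0.2727) ≈ 0.2286
After a diagnostic test='positive': P(infected) = 0.8·0.2286 / (0.8·0.2286 + 0.2·0.7714) ≈ 0.5424

0.542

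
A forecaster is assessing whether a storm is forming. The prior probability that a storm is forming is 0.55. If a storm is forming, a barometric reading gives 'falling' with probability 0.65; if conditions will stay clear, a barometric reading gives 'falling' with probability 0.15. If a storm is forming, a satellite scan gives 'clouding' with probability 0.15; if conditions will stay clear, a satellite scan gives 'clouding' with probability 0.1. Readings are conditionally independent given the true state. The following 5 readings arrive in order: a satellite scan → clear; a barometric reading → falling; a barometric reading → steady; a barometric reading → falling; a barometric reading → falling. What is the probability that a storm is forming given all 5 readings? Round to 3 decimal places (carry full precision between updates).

0.975

After a satellite scan='clear': P(storm) = 0.85·0.5500 / (0.85·0.5500 + 0.9·0.4500) ≈ 0.5358
After a barometric reading='falling': P(storm) = 0.65·0.5358 / (0.65·0.5358 + 0.15·0.4642) ≈ 0.8334
After a barometric reading='steady': P(storm) = 0.35·0.8334 / (0.35·0.8334 + 0.85·0.1666) ≈ 0.6732
After a barometric reading='falling': P(storm) = 0.65·0.6732 / (0.65·0.6732 + 0.15·0.3268) ≈ 0.8992
After a barometric reading='falling': P(storm) = 0.65·0.8992 / (0.65·0.8992 + 0.15·0.1008) ≈ 0.9748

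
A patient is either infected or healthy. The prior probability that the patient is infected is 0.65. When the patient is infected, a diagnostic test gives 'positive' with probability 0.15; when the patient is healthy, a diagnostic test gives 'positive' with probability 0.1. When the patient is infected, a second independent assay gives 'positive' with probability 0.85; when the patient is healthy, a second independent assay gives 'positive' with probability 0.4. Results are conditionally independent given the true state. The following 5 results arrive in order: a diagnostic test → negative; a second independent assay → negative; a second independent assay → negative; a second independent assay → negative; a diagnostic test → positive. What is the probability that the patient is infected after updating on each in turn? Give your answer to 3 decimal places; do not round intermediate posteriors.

After a diagnostic test='negative': P(infected) = 0.85·0.6500 / (0.85·0.6500 + 0.9·0.3500) ≈ 0.6369
After a second independent assay='negative': P(infected) = 0.15·0.6369 / (0.15·0.6369 + 0.6·0.3631) ≈ 0.3048
After a second independent assay='negative': P(infected) = 0.15·0.3048 / (0.15·0.3048 + 0.6·0.6952) ≈ 0.0988
After a second independent assay='negative': P(infected) = 0.15·0.0988 / (0.15·0.0988 + 0.6·0.9012) ≈ 0.0267
After a diagnostic test='positive': P(infected) = 0.15·0.0267 / (0.15·0.0267 + 0.1·0.9733) ≈ 0.0395

0.039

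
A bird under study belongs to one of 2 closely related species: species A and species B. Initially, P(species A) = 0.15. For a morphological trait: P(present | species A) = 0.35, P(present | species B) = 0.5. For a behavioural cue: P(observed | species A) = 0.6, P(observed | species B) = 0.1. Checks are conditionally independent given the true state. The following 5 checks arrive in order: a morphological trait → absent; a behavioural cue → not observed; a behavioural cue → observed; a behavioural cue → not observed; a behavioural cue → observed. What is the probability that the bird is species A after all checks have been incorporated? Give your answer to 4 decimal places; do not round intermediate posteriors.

0.6200

After a morphological trait='absent': P(species A) = 0.65·0.1500 / (0.65·0.1500 + 0.5·0.8500) ≈ 0.1866
After a behavioural cue='not observed': P(species A) = 0.4·0.1866 / (0.4·0.1866 + 0.9·0.8134) ≈ 0.0925
After a behavioural cue='observed': P(species A) = 0.6·0.0925 / (0.6·0.0925 + 0.1·0.9075) ≈ 0.3796
After a behavioural cue='not observed': P(species A) = 0.4·0.3796 / (0.4·0.3796 + 0.9·0.6204) ≈ 0.2138
After a behavioural cue='observed': P(species A) = 0.6·0.2138 / (0.6·0.2138 + 0.1·0.7862) ≈ 0.6200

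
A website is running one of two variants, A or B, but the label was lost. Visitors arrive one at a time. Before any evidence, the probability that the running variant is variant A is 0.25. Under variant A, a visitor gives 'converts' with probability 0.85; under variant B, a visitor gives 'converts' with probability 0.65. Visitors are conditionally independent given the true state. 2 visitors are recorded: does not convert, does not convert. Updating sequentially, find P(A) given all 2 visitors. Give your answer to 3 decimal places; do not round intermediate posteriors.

0.058

After 'does not convert': P(A) = 0.15·0.2500 / (0.15·0.2500 + 0.35·0.7500) ≈ 0.1250
After 'does not convert': P(A) = 0.15·0.1250 / (0.15·0.1250 + 0.35·0.8750) ≈ 0.0577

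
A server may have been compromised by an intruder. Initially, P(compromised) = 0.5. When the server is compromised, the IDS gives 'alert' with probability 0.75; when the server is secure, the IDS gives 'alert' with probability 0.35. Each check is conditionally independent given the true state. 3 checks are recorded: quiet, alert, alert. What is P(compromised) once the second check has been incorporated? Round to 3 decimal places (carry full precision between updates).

0.452

After 'quiet': P(compromised) = 0.25·0.5000 / (0.25·0.5000 + 0.65·0.5000) ≈ 0.2778
After 'alert': P(compromised) = 0.75·0.2778 / (0.75·0.2778 + 0.35·0.7222) ≈ 0.4518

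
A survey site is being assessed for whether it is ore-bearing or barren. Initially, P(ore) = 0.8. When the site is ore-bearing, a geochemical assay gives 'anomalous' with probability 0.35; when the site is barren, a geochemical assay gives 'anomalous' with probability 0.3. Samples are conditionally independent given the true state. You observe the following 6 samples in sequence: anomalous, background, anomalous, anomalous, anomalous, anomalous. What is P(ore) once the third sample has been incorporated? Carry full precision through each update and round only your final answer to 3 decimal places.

Each posterior becomes the prior for the next update.
After 'anomalous': P(ore) = 0.35·0.8000 / (0.35·0.8000 + 0.3·0.2000) ≈ 0.8235
After 'background': P(ore) = 0.65·0.8235 / (0.65·0.8235 + 0.7·0.1765) ≈ 0.8125
After 'anomalous': P(ore) = 0.35·0.8125 / (0.35·0.8125 + 0.3·0.1875) ≈ 0.8349

0.835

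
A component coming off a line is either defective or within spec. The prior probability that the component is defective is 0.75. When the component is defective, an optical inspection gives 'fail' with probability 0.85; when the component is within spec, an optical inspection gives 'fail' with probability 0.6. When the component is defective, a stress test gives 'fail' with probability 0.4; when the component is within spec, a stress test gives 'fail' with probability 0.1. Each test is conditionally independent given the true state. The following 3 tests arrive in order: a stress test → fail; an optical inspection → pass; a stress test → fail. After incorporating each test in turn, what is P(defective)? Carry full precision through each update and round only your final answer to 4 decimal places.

Apply Bayes' rule sequentially, carrying P(defective) forward.
After a stress test='fail': P(defective) = 0.4·0.7500 / (0.4·0.7500 + 0.1·0.2500) ≈ 0.9231
After an optical inspection='pass': P(defective) = 0.15·0.9231 / (0.15·0.9231 + 0.4·0.0769) ≈ 0.8182
After a stress test='fail': P(defective) = 0.4·0.8182 / (0.4·0.8182 + 0.1·0.1818) ≈ 0.9474

0.9474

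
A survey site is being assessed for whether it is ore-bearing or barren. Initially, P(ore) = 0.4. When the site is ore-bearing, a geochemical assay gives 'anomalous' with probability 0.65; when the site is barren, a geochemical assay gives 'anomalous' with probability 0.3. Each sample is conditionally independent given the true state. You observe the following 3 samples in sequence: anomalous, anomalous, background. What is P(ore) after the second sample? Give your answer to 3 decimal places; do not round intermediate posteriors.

After 'anomalous': P(ore) = 0.65·0.4000 / (0.65·0.4000 + 0.3·0.6000) ≈ 0.5909
After 'anomalous': P(ore) = 0.65·0.5909 / (0.65·0.5909 + 0.3·0.4091) ≈ 0.7578

0.758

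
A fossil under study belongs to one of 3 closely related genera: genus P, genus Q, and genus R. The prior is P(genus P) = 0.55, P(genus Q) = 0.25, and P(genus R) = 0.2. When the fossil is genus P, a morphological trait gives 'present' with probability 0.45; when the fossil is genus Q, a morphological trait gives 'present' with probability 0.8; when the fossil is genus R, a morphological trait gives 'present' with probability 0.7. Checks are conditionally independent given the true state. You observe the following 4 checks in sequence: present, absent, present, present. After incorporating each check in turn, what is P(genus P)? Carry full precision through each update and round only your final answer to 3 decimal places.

Apply Bayes' rule sequentially, carrying P(genus P) forward.
After 'present': normaliser = 0.45·0.5500 + 0.8·0.2500 + 0.7·0.2000; P(genus P) ≈ 0.4213, P(genus Q) ≈ 0.3404, P(genus R) ≈ 0.2383
After 'absent': normaliser = 0.55·0.4213 + 0.2·0.3404 + 0.3·0.2383; P(genus P) ≈ 0.6241, P(genus Q) ≈ 0.1834, P(genus R) ≈ 0.1926
After 'present': normaliser = 0.45·0.6241 + 0.8·0.1834 + 0.7·0.1926; P(genus P) ≈ 0.4994, P(genus Q) ≈ 0.2609, P(genus R) ≈ 0.2397
After 'present': normaliser = 0.45·0.4994 + 0.8·0.2609 + 0.7·0.2397; P(genus P) ≈ 0.3738, P(genus Q) ≈ 0.3471, P(genus R) ≈ 0.2791

0.374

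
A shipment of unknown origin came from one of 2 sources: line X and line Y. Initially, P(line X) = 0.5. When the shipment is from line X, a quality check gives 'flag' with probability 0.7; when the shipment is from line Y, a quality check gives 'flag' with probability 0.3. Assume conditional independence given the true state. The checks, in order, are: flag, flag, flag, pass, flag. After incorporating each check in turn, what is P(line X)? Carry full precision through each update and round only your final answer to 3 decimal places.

0.927

After 'flag': P(line X) = 0.7·0.5000 / (0.7·0.5000 + 0.3·0.5000) ≈ 0.7000
After 'flag': P(line X) = 0.7·0.7000 / (0.7·0.7000 + 0.3·0.3000) ≈ 0.8448
After 'flag': P(line X) = 0.7·0.8448 / (0.7·0.8448 + 0.3·0.1552) ≈ 0.9270
After 'pass': P(line X) = 0.3·0.9270 / (0.3·0.9270 + 0.7·0.0730) ≈ 0.8448
After 'flag': P(line X) = 0.7·0.8448 / (0.7·0.8448 + 0.3·0.1552) ≈ 0.9270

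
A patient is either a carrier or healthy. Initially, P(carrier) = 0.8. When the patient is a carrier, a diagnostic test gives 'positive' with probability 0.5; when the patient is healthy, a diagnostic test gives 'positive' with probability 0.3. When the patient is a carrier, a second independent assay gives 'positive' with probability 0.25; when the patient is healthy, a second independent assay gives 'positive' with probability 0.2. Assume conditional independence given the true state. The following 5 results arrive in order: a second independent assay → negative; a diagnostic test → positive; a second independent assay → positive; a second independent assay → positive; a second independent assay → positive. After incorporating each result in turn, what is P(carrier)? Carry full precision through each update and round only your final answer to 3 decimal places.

0.924

After a second independent assay='negative': P(carrier) = 0.75·0.8000 / (0.75·0.8000 + 0.8·0.2000) ≈ 0.7895
After a diagnostic test='positive': P(carrier) = 0.5·0.7895 / (0.5·0.7895 + 0.3·0.2105) ≈ 0.8621
After a second independent assay='positive': P(carrier) = 0.25·0.8621 / (0.25·0.8621 + 0.2·0.1379) ≈ 0.8865
After a second independent assay='positive': P(carrier) = 0.25·0.8865 / (0.25·0.8865 + 0.2·0.1135) ≈ 0.9071
After a second independent assay='positive': P(carrier) = 0.25·0.9071 / (0.25·0.9071 + 0.2·0.0929) ≈ 0.9243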